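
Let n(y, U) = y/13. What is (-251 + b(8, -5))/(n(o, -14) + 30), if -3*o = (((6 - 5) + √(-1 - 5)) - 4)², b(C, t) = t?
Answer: -1294592/151345 + 6656*I*√6/151345 ≈ -8.5539 + 0.10773*I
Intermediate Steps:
o = -(-3 + I*√6)²/3 (o = -(((6 - 5) + √(-1 - 5)) - 4)²/3 = -((1 + √(-6)) - 4)²/3 = -((1 + I*√6) - 4)²/3 = -(-3 + I*√6)²/3 ≈ -1.0 + 4.899*I)
n(y, U) = y/13 (n(y, U) = y*(1/13) = y/13)
(-251 + b(8, -5))/(n(o, -14) + 30) = (-251 - 5)/((-1 + 2*I*√6)/13 + 30) = -256/((-1/13 + 2*I*√6/13) + 30) = -256/(389/13 + 2*I*√6/13)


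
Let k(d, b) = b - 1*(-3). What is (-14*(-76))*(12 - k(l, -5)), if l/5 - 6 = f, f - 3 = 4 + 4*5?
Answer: 14896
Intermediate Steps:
f = 27 (f = 3 + (4 + 4*5) = 3 + (4 + 20) = 3 + 24 = 27)
l = 165 (l = 30 + 5*27 = 30 + 135 = 165)
k(d, b) = 3 + b (k(d, b) = b + 3 = 3 + b)
(-14*(-76))*(12 - k(l, -5)) = (-14*(-76))*(12 - (3 - 5)) = 1064*(12 - 1*(-2)) = 1064*(12 + 2) = 1064*14 = 14896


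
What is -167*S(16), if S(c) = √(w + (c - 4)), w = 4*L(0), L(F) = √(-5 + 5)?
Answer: -334*√3 ≈ -578.50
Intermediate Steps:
L(F) = 0 (L(F) = √0 = 0)
w = 0 (w = 4*0 = 0)
S(c) = √(-4 + c) (S(c) = √(0 + (c - 4)) = √(0 + (-4 + c)) = √(-4 + c))
-167*S(16) = -167*√(-4 + 16) = -334*√3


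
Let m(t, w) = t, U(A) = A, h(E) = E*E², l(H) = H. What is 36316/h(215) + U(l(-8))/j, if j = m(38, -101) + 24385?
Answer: 807438668/242724932625 ≈ 0.0033266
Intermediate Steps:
h(E) = E³
j = 24423 (j = 38 + 24385 = 24423)
36316/h(215) + U(l(-8))/j = 36316/(215³) - 8/24423 = 36316/9938375 - 8*1/24423 = 36316*(1/9938375) - 8/24423 = 36316/9938375 - 8/24423 = 807438668/242724932625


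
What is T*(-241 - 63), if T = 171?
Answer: -51984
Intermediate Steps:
T*(-241 - 63) = 171*(-241 - 63) = 171*(-304) = -51984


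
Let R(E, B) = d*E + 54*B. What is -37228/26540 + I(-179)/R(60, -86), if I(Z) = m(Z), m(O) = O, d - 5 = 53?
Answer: -9645683/7723140 ≈ -1.2489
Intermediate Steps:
d = 58 (d = 5 + 53 = 58)
I(Z) = Z
R(E, B) = 54*B + 58*E (R(E, B) = 58*E + 54*B = 54*B + 58*E)
-37228/26540 + I(-179)/R(60, -86) = -37228/26540 - 179/(54*(-86) + 58*60) = -37228*1/26540 - 179/(-4644 + 3480) = -9307/6635 - 179/(-1164) = -9307/6635 - 179*(-1/1164) = -9307/6635 + 179/1164 = -9645683/7723140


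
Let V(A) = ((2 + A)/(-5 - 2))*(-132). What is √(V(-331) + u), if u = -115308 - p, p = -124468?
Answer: 2*√739 ≈ 54.369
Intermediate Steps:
u = 9160 (u = -115308 - 1*(-124468) = -115308 + 124468 = 9160)
V(A) = 264/7 + 132*A/7 (V(A) = ((2 + A)/(-7))*(-132) = ((2 + A)*(-⅐))*(-132) = (-2/7 - A/7)*(-132) = 264/7 + 132*A/7)
√(V(-331) + u) = √((264/7 + (132/7)*(-331)) + 9160) = √((264/7 - 43692/7) + 9160) = √(-6204 + 9160) = √2956 = 2*√739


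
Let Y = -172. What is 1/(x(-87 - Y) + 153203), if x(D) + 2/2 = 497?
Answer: 1/153699 ≈ 6.5062e-6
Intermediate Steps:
x(D) = 496 (x(D) = -1 + 497 = 496)
1/(x(-87 - Y) + 153203) = 1/(496 + 153203) = 1/153699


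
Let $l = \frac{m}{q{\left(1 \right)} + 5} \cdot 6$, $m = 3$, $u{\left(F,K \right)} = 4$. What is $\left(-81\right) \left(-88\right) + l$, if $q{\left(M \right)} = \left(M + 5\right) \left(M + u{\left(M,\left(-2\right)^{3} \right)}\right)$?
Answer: $\frac{249498}{35} \approx 7128.5$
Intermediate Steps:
$q{\left(M \right)} = \left(4 + M\right) \left(5 + M\right)$ ($q{\left(M \right)} = \left(M + 5\right) \left(M + 4\right) = \left(5 + M\right) \left(4 + M\right) = \left(4 + M\right) \left(5 + M\right)$)
$l = \frac{18}{35}$ ($l = \frac{3}{\left(20 + 1^{2} + 9 \cdot 1\right) + 5} \cdot 6 = \frac{3}{\left(20 + 1 + 9\right) + 5} \cdot 6 = \frac{3}{30 + 5} \cdot 6 = \frac{3}{35} \cdot 6 = \frac{18}{35} \approx 0.51429$)
$\left(-81\right) \left(-88\right) + l = \left(-81\right) \left(-88\right) + \frac{18}{35} = 7128 + \frac{18}{35} = \frac{249498}{35}$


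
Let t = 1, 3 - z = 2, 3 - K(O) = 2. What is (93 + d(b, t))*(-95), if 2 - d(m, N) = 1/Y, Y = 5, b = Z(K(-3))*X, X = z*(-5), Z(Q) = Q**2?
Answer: -9006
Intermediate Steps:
K(O) = 1 (K(O) = 3 - 1*2 = 3 - 2 = 1)
z = 1 (z = 3 - 1*2 = 3 - 2 = 1)
X = -5 (X = 1*(-5) = -5)
b = -5 (b = 1**2*(-5) = 1*(-5) = -5)
d(m, N) = 9/5 (d(m, N) = 2 - 1/5 = 9/5)
(93 + d(b, t))*(-95) = (93 + 9/5)*(-95) = (474/5)*(-95) = -9006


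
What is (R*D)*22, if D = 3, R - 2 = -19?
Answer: -1122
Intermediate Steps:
R = -17 (R = 2 - 19 = -17)
(R*D)*22 = -17*3*22 = -51*22 = -1122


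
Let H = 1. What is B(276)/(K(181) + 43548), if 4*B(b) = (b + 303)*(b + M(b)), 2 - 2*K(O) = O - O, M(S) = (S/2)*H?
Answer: 119853/87098 ≈ 1.3761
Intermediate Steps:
M(S) = S/2 (M(S) = (S/2)*1 = S/2)
K(O) = 1 (K(O) = 1 - (O - O)/2 = 1 - ½*0 = 1 + 0 = 1)
B(b) = 3*b*(303 + b)/8 (B(b) = ((b + 303)*(b + b/2))/4 = ((303 + b)*(3*b/2))/4 = (3*b*(303 + b)/2)/4 = 3*b*(303 + b)/8)
B(276)/(K(181) + 43548) = ((3/8)*276*(303 + 276))/(1 + 43548) = ((3/8)*276*579)/43549 = (119853/2)*(1/43549) = 119853/87098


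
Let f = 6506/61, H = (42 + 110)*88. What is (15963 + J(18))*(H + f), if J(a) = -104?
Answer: 13043107678/61 ≈ 2.1382e+8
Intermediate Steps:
H = 13376 (H = 152*88 = 13376)
f = 6506/61 (f = 6506*(1/61) = 6506/61 ≈ 106.66)
(15963 + J(18))*(H + f) = (15963 - 104)*(13376 + 6506/61) = 15859*(822442/61) = 13043107678/61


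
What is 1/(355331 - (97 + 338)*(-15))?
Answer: 1/361856 ≈ 2.7635e-6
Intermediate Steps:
1/(355331 - (97 + 338)*(-15)) = 1/(355331 - 435*(-15)) = 1/(355331 - 1*(-6525)) = 1/(355331 + 6525) = 1/361856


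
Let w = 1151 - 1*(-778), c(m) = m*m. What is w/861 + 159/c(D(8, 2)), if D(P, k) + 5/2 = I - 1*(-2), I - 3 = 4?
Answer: 291199/48503 ≈ 6.0037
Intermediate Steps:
I = 7 (I = 3 + 4 = 7)
D(P, k) = 13/2 (D(P, k) = -5/2 + (7 - 1*(-2)) = -5/2 + (7 + 2) = -5/2 + 9 = 13/2)
c(m) = m²
w = 1929 (w = 1151 + 778 = 1929)
w/861 + 159/c(D(8, 2)) = 1929/861 + 159/((13/2)²) = 1929*(1/861) + 159/(169/4) = 643/287 + 159*(4/169) = 643/287 + 636/169 = 291199/48503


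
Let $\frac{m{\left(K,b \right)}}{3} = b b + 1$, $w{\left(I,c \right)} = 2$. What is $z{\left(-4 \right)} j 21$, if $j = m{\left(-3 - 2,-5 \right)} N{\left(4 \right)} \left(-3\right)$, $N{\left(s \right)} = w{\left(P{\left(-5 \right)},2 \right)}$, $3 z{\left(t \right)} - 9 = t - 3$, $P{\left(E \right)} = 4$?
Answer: $-6552$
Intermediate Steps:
$z{\left(t \right)} = 2 + \frac{t}{3}$ ($z{\left(t \right)} = 3 + \frac{t - 3}{3} = 3 + \frac{-3 + t}{3} = 3 + \left(-1 + \frac{t}{3}\right) = 2 + \frac{t}{3}$)
$m{\left(K,b \right)} = 3 + 3 b^{2}$ ($m{\left(K,b \right)} = 3 \left(b b + 1\right) = 3 \left(b^{2} + 1\right) = 3 \left(1 + b^{2}\right) = 3 + 3 b^{2}$)
$N{\left(s \right)} = 2$
$j = -468$ ($j = \left(3 + 3 \left(-5\right)^{2}\right) 2 \left(-3\right) = \left(3 + 3 \cdot 25\right) 2 \left(-3\right) = \left(3 + 75\right) 2 \left(-3\right) = 78 \cdot 2 \left(-3\right) = 156 \left(-3\right) = -468$)
$z{\left(-4 \right)} j 21 = \left(2 + \frac{1}{3} \left(-4\right)\right) \left(-468\right) 21 = \left(2 - \frac{4}{3}\right) \left(-468\right) 21 = \frac{2}{3} \left(-468\right) 21 = \left(-312\right) 21 = -6552$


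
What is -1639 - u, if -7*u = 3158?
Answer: -8315/7 ≈ -1187.9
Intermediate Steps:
u = -3158/7 (u = -1/7*3158 = -3158/7 ≈ -451.14)
-1639 - u = -1639 - 1*(-3158/7) = -1639 + 3158/7 = -8315/7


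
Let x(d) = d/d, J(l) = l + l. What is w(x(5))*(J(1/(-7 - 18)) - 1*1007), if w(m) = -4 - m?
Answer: 25177/5 ≈ 5035.4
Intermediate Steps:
J(l) = 2*l
x(d) = 1
w(x(5))*(J(1/(-7 - 18)) - 1*1007) = (-4 - 1*1)*(2/(-7 - 18) - 1*1007) = (-4 - 1)*(2/(-25) - 1007) = -5*(2*(-1/25) - 1007) = -5*(-2/25 - 1007) = -5*(-25177/25) = 25177/5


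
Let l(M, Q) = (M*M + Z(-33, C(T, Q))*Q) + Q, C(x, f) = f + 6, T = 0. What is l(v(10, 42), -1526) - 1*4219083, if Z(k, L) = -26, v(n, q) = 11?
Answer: -4180812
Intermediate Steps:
C(x, f) = 6 + f
l(M, Q) = M² - 25*Q (l(M, Q) = (M*M - 26*Q) + Q = (M² - 26*Q) + Q = M² - 25*Q)
l(v(10, 42), -1526) - 1*4219083 = (11² - 25*(-1526)) - 1*4219083 = (121 + 38150) - 4219083 = 38271 - 4219083 = -4180812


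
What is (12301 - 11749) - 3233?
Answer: -2681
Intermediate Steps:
(12301 - 11749) - 3233 = 552 - 3233 = -2681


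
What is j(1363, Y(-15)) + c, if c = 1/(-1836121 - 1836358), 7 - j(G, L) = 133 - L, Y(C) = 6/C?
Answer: -2321006733/18362395 ≈ -126.40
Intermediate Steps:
j(G, L) = -126 + L (j(G, L) = 7 - (133 - L) = 7 + (-133 + L) = -126 + L)
c = -1/3672479 (c = 1/(-3672479) = -1/3672479 ≈ -2.7230e-7)
j(1363, Y(-15)) + c = (-126 + 6/(-15)) - 1/3672479 = (-126 + 6*(-1/15)) - 1/3672479 = (-126 - 2/5) - 1/3672479 = -632/5 - 1/3672479 = -2321006733/18362395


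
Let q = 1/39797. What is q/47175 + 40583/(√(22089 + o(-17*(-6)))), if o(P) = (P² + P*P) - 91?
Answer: 1/1877423475 + 40583*√42806/42806 ≈ 196.15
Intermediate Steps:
o(P) = -91 + 2*P² (o(P) = (P² + P²) - 91 = 2*P² - 91 = -91 + 2*P²)
q = 1/39797 ≈ 2.5128e-5
q/47175 + 40583/(√(22089 + o(-17*(-6)))) = (1/39797)/47175 + 40583/(√(22089 + (-91 + 2*(-17*(-6))²))) = (1/39797)*(1/47175) + 40583/(√(22089 + (-91 + 2*102²))) = 1/1877423475 + 40583/(√(22089 + (-91 + 2*10404))) = 1/1877423475 + 40583/(√(22089 + (-91 + 20808))) = 1/1877423475 + 40583/(√(22089 + 20717)) = 1/1877423475 + 40583/(√42806) = 1/1877423475 + 40583*(√42806/42806) = 1/1877423475 + 40583*√42806/42806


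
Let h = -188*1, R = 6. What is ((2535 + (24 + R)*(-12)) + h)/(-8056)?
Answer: -1987/8056 ≈ -0.24665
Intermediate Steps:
h = -188
((2535 + (24 + R)*(-12)) + h)/(-8056) = ((2535 + (24 + 6)*(-12)) - 188)/(-8056) = ((2535 + 30*(-12)) - 188)*(-1/8056) = ((2535 - 360) - 188)*(-1/8056) = (2175 - 188)*(-1/8056) = 1987*(-1/8056) = -1987/8056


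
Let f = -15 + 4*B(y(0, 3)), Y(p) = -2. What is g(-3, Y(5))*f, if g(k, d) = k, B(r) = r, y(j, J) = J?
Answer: 9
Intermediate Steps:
f = -3 (f = -15 + 4*3 = -15 + 12 = -3)
g(-3, Y(5))*f = -3*(-3) = 9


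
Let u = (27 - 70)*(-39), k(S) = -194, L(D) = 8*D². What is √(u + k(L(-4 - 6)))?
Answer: √1483 ≈ 38.510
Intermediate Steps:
u = 1677 (u = -43*(-39) = 1677)
√(u + k(L(-4 - 6))) = √(1677 - 194) = √1483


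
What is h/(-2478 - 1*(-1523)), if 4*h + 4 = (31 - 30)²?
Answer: 3/3820 ≈ 0.00078534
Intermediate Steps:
h = -¾ (h = -1 + (31 - 30)²/4 = -1 + (¼)*1² = -1 + (¼)*1 = -1 + ¼ = -¾ ≈ -0.75000)
h/(-2478 - 1*(-1523)) = -3/(4*(-2478 - 1*(-1523))) = -3/(4*(-2478 + 1523)) = -¾/(-955) = -¾*(-1/955) = 3/3820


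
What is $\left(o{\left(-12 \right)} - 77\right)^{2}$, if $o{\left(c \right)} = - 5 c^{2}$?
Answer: $635209$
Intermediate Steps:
$\left(o{\left(-12 \right)} - 77\right)^{2} = \left(- 5 \left(-12\right)^{2} - 77\right)^{2} = \left(\left(-5\right) 144 - 77\right)^{2} = \left(-720 - 77\right)^{2} = \left(-797\right)^{2} = 635209$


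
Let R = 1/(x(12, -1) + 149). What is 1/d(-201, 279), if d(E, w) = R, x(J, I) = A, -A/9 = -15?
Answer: 284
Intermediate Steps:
A = 135 (A = -9*(-15) = 135)
x(J, I) = 135
R = 1/284 (R = 1/(135 + 149) = 1/284 ≈ 0.0035211)
d(E, w) = 1/284
1/d(-201, 279) = 1/(1/284) = 284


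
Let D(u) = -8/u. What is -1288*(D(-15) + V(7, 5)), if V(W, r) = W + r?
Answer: -242144/15 ≈ -16143.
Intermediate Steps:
-1288*(D(-15) + V(7, 5)) = -1288*(-8/(-15) + (7 + 5)) = -1288*(-8*(-1/15) + 12) = -1288*(8/15 + 12) = -1288*188/15 = -242144/15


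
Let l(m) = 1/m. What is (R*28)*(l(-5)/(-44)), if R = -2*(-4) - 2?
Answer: 42/55 ≈ 0.76364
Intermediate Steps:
R = 6 (R = 8 - 2 = 6)
(R*28)*(l(-5)/(-44)) = (6*28)*(1/(-5*(-44))) = 168*(-⅕*(-1/44)) = 168*(1/220) = 42/55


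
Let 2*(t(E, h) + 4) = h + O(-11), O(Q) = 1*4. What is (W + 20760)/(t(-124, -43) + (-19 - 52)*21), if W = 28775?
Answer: -99070/3029 ≈ -32.707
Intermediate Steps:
O(Q) = 4
t(E, h) = -2 + h/2 (t(E, h) = -4 + (h + 4)/2 = -4 + (4 + h)/2 = -4 + (2 + h/2) = -2 + h/2)
(W + 20760)/(t(-124, -43) + (-19 - 52)*21) = (28775 + 20760)/((-2 + (½)*(-43)) + (-19 - 52)*21) = 49535/((-2 - 43/2) - 71*21) = 49535/(-47/2 - 1491) = 49535/(-3029/2) = 49535*(-2/3029) = -99070/3029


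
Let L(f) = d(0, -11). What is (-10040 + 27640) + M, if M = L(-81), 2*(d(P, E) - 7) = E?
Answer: 35203/2 ≈ 17602.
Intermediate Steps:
d(P, E) = 7 + E/2
L(f) = 3/2 (L(f) = 7 + (1/2)*(-11) = 7 - 11/2 = 3/2)
M = 3/2 ≈ 1.5000
(-10040 + 27640) + M = (-10040 + 27640) + 3/2 = 17600 + 3/2 = 35203/2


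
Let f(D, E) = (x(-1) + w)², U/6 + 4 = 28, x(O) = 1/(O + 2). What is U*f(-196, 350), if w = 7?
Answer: 9216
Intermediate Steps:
x(O) = 1/(2 + O)
U = 144 (U = -24 + 6*28 = -24 + 168 = 144)
f(D, E) = 64 (f(D, E) = (1/(2 - 1) + 7)² = (1/1 + 7)² = (1 + 7)² = 8² = 64)
U*f(-196, 350) = 144*64 = 9216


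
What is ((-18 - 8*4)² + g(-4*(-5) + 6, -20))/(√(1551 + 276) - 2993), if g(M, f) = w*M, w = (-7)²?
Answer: -5647791/4478111 - 5661*√203/4478111 ≈ -1.2792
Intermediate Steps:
w = 49
g(M, f) = 49*M
((-18 - 8*4)² + g(-4*(-5) + 6, -20))/(√(1551 + 276) - 2993) = ((-18 - 8*4)² + 49*(-4*(-5) + 6))/(√(1551 + 276) - 2993) = ((-18 - 32)² + 49*(20 + 6))/(√1827 - 2993) = ((-50)² + 49*26)/(3*√203 - 2993) = (2500 + 1274)/(-2993 + 3*√203) = 3774/(-2993 + 3*√203)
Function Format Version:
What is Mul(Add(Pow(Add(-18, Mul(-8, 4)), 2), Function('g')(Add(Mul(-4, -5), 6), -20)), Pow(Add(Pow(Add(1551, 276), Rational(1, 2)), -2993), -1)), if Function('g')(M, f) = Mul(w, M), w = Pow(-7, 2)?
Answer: Add(Rational(-5647791, 4478111), Mul(Rational(-5661, 4478111), Pow(203, Rational(1, 2)))) ≈ -1.2792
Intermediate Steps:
w = 49
Function('g')(M, f) = Mul(49, M)
Mul(Add(Pow(Add(-18, Mul(-8, 4)), 2), Function('g')(Add(Mul(-4, -5), 6), -20)), Pow(Add(Pow(Add(1551, 276), Rational(1, 2)), -2993), -1)) = Mul(Add(Pow(Add(-18, Mul(-8, 4)), 2), Mul(49, Add(Mul(-4, -5), 6))), Pow(Add(Pow(Add(1551, 276), Rational(1, 2)), -2993), -1)) = Mul(Add(Pow(Add(-18, -32), 2), Mul(49, Add(20, 6))), Pow(Add(Pow(1827, Rational(1, 2)), -2993), -1)) = Mul(Add(Pow(-50, 2), Mul(49, 26)), Pow(Add(Mul(3, Pow(203, Rational(1, 2))), -2993), -1)) = Mul(Add(2500, 1274), Pow(Add(-2993, Mul(3, Pow(203, Rational(1, 2)))), -1)) = Mul(3774, Pow(Add(-2993, Mul(3, Pow(203, Rational(1, 2)))), -1))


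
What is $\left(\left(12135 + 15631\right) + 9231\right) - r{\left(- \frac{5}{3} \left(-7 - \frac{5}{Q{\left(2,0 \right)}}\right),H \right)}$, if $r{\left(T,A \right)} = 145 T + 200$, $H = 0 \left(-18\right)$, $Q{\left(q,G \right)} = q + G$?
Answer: $\frac{207007}{6} \approx 34501.0$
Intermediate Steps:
$Q{\left(q,G \right)} = G + q$
$H = 0$
$r{\left(T,A \right)} = 200 + 145 T$
$\left(\left(12135 + 15631\right) + 9231\right) - r{\left(- \frac{5}{3} \left(-7 - \frac{5}{Q{\left(2,0 \right)}}\right),H \right)} = \left(\left(12135 + 15631\right) + 9231\right) - \left(200 + 145 - \frac{5}{3} \left(-7 - \frac{5}{0 + 2}\right)\right) = \left(27766 + 9231\right) - \left(200 + 145 \left(-5\right) \frac{1}{3} \left(-7 - \frac{5}{2}\right)\right) = 36997 - \left(200 + 145 \left(- \frac{5 \left(-7 - \frac{5}{2}\right)}{3}\right)\right) = 36997 - \left(200 + 145 \left(\left(- \frac{5}{3}\right) \left(- \frac{19}{2}\right)\right)\right) = 36997 - \left(200 + 145 \cdot \frac{95}{6}\right) = 36997 - \left(200 + \frac{13775}{6}\right) = 36997 - \frac{14975}{6} = \frac{207007}{6}$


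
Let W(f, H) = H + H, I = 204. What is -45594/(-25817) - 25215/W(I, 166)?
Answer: -635838447/8571244 ≈ -74.183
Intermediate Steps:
W(f, H) = 2*H
-45594/(-25817) - 25215/W(I, 166) = -45594/(-25817) - 25215/(2*166) = -45594*(-1/25817) - 25215/332 = 45594/25817 - 25215*1/332 = 45594/25817 - 25215/332 = -635838447/8571244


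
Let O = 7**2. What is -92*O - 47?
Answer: -4555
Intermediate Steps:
O = 49
-92*O - 47 = -92*49 - 47 = -4508 - 47 = -4555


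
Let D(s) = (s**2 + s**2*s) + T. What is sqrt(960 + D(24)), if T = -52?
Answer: 2*sqrt(3827) ≈ 123.73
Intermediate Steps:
D(s) = -52 + s**2 + s**3 (D(s) = (s**2 + s**2*s) - 52 = (s**2 + s**3) - 52 = -52 + s**2 + s**3)
sqrt(960 + D(24)) = sqrt(960 + (-52 + 24**2 + 24**3)) = sqrt(960 + (-52 + 576 + 13824)) = sqrt(960 + 14348) = sqrt(15308) = 2*sqrt(3827)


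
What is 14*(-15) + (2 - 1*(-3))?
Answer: -205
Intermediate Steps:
14*(-15) + (2 - 1*(-3)) = -210 + (2 + 3) = -210 + 5 = -205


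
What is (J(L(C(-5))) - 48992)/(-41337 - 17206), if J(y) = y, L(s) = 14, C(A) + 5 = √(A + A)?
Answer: 48978/58543 ≈ 0.83662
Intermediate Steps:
C(A) = -5 + √2*√A (C(A) = -5 + √(A + A) = -5 + √(2*A) = -5 + √2*√A)
(J(L(C(-5))) - 48992)/(-41337 - 17206) = (14 - 48992)/(-41337 - 17206) = -48978/(-58543) = -48978*(-1/58543) = 48978/58543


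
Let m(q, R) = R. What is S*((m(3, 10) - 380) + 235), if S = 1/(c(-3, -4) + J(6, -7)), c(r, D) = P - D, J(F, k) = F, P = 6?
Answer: -135/16 ≈ -8.4375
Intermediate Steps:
c(r, D) = 6 - D
S = 1/16 (S = 1/((6 - 1*(-4)) + 6) = 1/((6 + 4) + 6) = 1/(10 + 6) = 1/16 ≈ 0.062500)
S*((m(3, 10) - 380) + 235) = ((10 - 380) + 235)/16 = (-370 + 235)/16 = (1/16)*(-135) = -135/16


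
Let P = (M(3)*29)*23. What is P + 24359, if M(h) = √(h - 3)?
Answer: 24359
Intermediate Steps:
M(h) = √(-3 + h)
P = 0 (P = (√(-3 + 3)*29)*23 = (√0*29)*23 = (0*29)*23 = 0*23 = 0)
P + 24359 = 0 + 24359 = 24359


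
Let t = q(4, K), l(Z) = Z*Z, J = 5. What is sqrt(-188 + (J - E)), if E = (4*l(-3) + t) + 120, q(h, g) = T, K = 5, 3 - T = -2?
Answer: 2*I*sqrt(86) ≈ 18.547*I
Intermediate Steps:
T = 5 (T = 3 - 1*(-2) = 3 + 2 = 5)
l(Z) = Z**2
q(h, g) = 5
t = 5
E = 161 (E = (4*(-3)**2 + 5) + 120 = (4*9 + 5) + 120 = (36 + 5) + 120 = 41 + 120 = 161)
sqrt(-188 + (J - E)) = sqrt(-188 + (5 - 1*161)) = sqrt(-188 + (5 - 161)) = sqrt(-188 - 156) = sqrt(-344) = 2*I*sqrt(86)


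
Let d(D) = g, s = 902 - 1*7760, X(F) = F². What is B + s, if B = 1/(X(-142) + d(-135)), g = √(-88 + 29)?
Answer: (-6858*√59 + 138284711*I)/(√59 - 20164*I) ≈ -6858.0 - 1.8626e-8*I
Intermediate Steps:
g = I*√59 (g = √(-59) = I*√59 ≈ 7.6811*I)
s = -6858 (s = 902 - 7760 = -6858)
d(D) = I*√59
B = 1/(20164 + I*√59) (B = 1/((-142)² + I*√59) = 1/(20164 + I*√59) ≈ 4.9593e-5 - 1.89e-8*I)
B + s = (20164/406586955 - I*√59/406586955) - 6858 = -2788373317226/406586955 - I*√59/406586955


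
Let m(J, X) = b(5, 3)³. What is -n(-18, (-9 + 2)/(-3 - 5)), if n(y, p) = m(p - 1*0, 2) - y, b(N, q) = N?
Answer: -143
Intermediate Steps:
m(J, X) = 125 (m(J, X) = 5³ = 125)
n(y, p) = 125 - y
-n(-18, (-9 + 2)/(-3 - 5)) = -(125 - 1*(-18)) = -(125 + 18) = -1*143 = -143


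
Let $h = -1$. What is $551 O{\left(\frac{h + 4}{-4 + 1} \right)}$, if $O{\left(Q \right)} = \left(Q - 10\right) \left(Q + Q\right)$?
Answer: $12122$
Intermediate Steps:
$O{\left(Q \right)} = 2 Q \left(-10 + Q\right)$ ($O{\left(Q \right)} = \left(-10 + Q\right) 2 Q = 2 Q \left(-10 + Q\right)$)
$551 O{\left(\frac{h + 4}{-4 + 1} \right)} = 551 \cdot 2 \frac{-1 + 4}{-4 + 1} \left(-10 + \frac{-1 + 4}{-4 + 1}\right) = 551 \cdot 2 \frac{3}{-3} \left(-10 + \frac{3}{-3}\right) = 551 \cdot 2 \cdot 3 \left(- \frac{1}{3}\right) \left(-10 + 3 \left(- \frac{1}{3}\right)\right) = 551 \cdot 2 \left(-1\right) \left(-10 - 1\right) = 551 \cdot 2 \left(-1\right) \left(-11\right) = 551 \cdot 22 = 12122$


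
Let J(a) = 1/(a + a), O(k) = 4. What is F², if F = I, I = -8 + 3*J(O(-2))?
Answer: 3721/64 ≈ 58.141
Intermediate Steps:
J(a) = 1/(2*a)
I = -61/8 (I = -8 + 3*((½)/4) = -8 + 3*((½)*(¼)) = -8 + 3*(⅛) = -8 + 3/8 = -61/8 ≈ -7.6250)
F = -61/8 ≈ -7.6250
F² = (-61/8)² = 3721/64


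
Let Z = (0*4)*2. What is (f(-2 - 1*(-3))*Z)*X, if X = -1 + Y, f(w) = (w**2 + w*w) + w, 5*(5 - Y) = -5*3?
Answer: 0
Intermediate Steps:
Y = 8 (Y = 5 - (-1)*3 = 5 - 1/5*(-15) = 5 + 3 = 8)
Z = 0 (Z = 0*2 = 0)
f(w) = w + 2*w**2 (f(w) = (w**2 + w**2) + w = 2*w**2 + w = w + 2*w**2)
X = 7 (X = -1 + 8 = 7)
(f(-2 - 1*(-3))*Z)*X = (((-2 - 1*(-3))*(1 + 2*(-2 - 1*(-3))))*0)*7 = (((-2 + 3)*(1 + 2*(-2 + 3)))*0)*7 = ((1*(1 + 2*1))*0)*7 = ((1*(1 + 2))*0)*7 = ((1*3)*0)*7 = (3*0)*7 = 0*7 = 0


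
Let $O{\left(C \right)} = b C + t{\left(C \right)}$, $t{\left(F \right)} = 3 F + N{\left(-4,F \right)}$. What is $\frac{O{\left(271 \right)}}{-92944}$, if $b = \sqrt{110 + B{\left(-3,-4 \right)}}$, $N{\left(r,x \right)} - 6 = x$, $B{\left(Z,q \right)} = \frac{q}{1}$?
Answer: $- \frac{545}{46472} - \frac{271 \sqrt{106}}{92944} \approx -0.041747$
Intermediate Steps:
$B{\left(Z,q \right)} = q$ ($B{\left(Z,q \right)} = q 1 = q$)
$N{\left(r,x \right)} = 6 + x$
$b = \sqrt{106}$ ($b = \sqrt{110 - 4} = \sqrt{106} \approx 10.296$)
$t{\left(F \right)} = 6 + 4 F$ ($t{\left(F \right)} = 3 F + \left(6 + F\right) = 6 + 4 F$)
$O{\left(C \right)} = 6 + 4 C + C \sqrt{106}$ ($O{\left(C \right)} = \sqrt{106} C + \left(6 + 4 C\right) = C \sqrt{106} + \left(6 + 4 C\right) = 6 + 4 C + C \sqrt{106}$)
$\frac{O{\left(271 \right)}}{-92944} = \frac{6 + 4 \cdot 271 + 271 \sqrt{106}}{-92944} = \left(6 + 1084 + 271 \sqrt{106}\right) \left(- \frac{1}{92944}\right) = \left(1090 + 271 \sqrt{106}\right) \left(- \frac{1}{92944}\right) = - \frac{545}{46472} - \frac{271 \sqrt{106}}{92944}$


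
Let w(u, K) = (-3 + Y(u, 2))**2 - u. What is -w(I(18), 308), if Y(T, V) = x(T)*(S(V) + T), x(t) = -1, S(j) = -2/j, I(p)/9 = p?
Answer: -26734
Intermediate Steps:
I(p) = 9*p
Y(T, V) = -T + 2/V (Y(T, V) = -(-2/V + T) = -(T - 2/V) = -T + 2/V)
w(u, K) = (-2 - u)**2 - u (w(u, K) = (-3 + (-u + 2/2))**2 - u = (-3 + (-u + 2*(1/2)))**2 - u = (-3 + (-u + 1))**2 - u = (-3 + (1 - u))**2 - u = (-2 - u)**2 - u)
-w(I(18), 308) = -((2 + 9*18)**2 - 9*18) = -((2 + 162)**2 - 1*162) = -(164**2 - 162) = -(26896 - 162) = -1*26734 = -26734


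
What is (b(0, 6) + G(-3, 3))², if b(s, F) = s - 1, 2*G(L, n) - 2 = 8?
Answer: 16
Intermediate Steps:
G(L, n) = 5 (G(L, n) = 1 + (½)*8 = 1 + 4 = 5)
b(s, F) = -1 + s
(b(0, 6) + G(-3, 3))² = ((-1 + 0) + 5)² = (-1 + 5)² = 4² = 16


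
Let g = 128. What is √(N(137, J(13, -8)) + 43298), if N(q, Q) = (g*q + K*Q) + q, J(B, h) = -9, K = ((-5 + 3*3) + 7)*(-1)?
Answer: √61070 ≈ 247.12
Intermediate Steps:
K = -11 (K = ((-5 + 9) + 7)*(-1) = (4 + 7)*(-1) = 11*(-1) = -11)
N(q, Q) = -11*Q + 129*q (N(q, Q) = (128*q - 11*Q) + q = (-11*Q + 128*q) + q = -11*Q + 129*q)
√(N(137, J(13, -8)) + 43298) = √((-11*(-9) + 129*137) + 43298) = √((99 + 17673) + 43298) = √(17772 + 43298) = √61070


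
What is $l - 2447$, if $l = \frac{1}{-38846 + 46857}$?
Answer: $- \frac{19602916}{8011} \approx -2447.0$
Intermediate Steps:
$l = \frac{1}{8011} \approx 0.00012483$
$l - 2447 = \frac{1}{8011} - 2447 = - \frac{19602916}{8011}$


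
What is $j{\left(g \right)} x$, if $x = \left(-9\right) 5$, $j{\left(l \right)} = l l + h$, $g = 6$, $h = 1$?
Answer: $-1665$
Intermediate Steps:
$j{\left(l \right)} = 1 + l^{2}$ ($j{\left(l \right)} = l l + 1 = l^{2} + 1 = 1 + l^{2}$)
$x = -45$
$j{\left(g \right)} x = \left(1 + 6^{2}\right) \left(-45\right) = \left(1 + 36\right) \left(-45\right) = 37 \left(-45\right) = -1665$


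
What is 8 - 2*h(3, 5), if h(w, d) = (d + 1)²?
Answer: -64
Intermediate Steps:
h(w, d) = (1 + d)²
8 - 2*h(3, 5) = 8 - 2*(1 + 5)² = 8 - 2*6² = 8 - 2*36 = 8 - 72 = -64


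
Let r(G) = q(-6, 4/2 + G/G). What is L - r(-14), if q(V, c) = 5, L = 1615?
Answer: 1610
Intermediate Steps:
r(G) = 5
L - r(-14) = 1615 - 1*5 = 1615 - 5 = 1610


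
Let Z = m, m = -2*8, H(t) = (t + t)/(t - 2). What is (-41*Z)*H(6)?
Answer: 1968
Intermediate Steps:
H(t) = 2*t/(-2 + t) (H(t) = (2*t)/(-2 + t) = 2*t/(-2 + t))
m = -16
Z = -16
(-41*Z)*H(6) = (-41*(-16))*(2*6/(-2 + 6)) = 656*(2*6/4) = 656*(2*6*(¼)) = 656*3 = 1968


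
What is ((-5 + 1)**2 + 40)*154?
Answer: 8624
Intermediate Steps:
((-5 + 1)**2 + 40)*154 = ((-4)**2 + 40)*154 = (16 + 40)*154 = 56*154 = 8624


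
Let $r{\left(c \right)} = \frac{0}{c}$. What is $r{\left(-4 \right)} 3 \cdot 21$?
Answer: $0$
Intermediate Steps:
$r{\left(c \right)} = 0$
$r{\left(-4 \right)} 3 \cdot 21 = 0 \cdot 3 \cdot 21 = 0 \cdot 21 = 0$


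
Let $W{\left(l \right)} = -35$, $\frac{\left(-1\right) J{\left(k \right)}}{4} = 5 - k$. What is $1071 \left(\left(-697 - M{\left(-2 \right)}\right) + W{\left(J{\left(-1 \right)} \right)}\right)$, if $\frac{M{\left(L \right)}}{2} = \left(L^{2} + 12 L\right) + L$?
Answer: $-736848$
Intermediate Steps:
$J{\left(k \right)} = -20 + 4 k$ ($J{\left(k \right)} = - 4 \left(5 - k\right) = -20 + 4 k$)
$M{\left(L \right)} = 2 L^{2} + 26 L$ ($M{\left(L \right)} = 2 \left(\left(L^{2} + 12 L\right) + L\right) = 2 \left(L^{2} + 13 L\right) = 2 L^{2} + 26 L$)
$1071 \left(\left(-697 - M{\left(-2 \right)}\right) + W{\left(J{\left(-1 \right)} \right)}\right) = 1071 \left(\left(-697 - 2 \left(-2\right) \left(13 - 2\right)\right) - 35\right) = 1071 \left(\left(-697 - 2 \left(-2\right) 11\right) - 35\right) = 1071 \left(\left(-697 - -44\right) - 35\right) = 1071 \left(\left(-697 + 44\right) - 35\right) = 1071 \left(-653 - 35\right) = 1071 \left(-688\right) = -736848$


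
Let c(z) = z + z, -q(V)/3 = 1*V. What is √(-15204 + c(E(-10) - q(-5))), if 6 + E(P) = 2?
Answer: I*√15242 ≈ 123.46*I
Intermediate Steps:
q(V) = -3*V
E(P) = -4 (E(P) = -6 + 2 = -4)
c(z) = 2*z
√(-15204 + c(E(-10) - q(-5))) = √(-15204 + 2*(-4 - (-3)*(-5))) = √(-15204 + 2*(-4 - 1*15)) = √(-15204 + 2*(-4 - 15)) = √(-15204 + 2*(-19)) = √(-15204 - 38) = √(-15242) = I*√15242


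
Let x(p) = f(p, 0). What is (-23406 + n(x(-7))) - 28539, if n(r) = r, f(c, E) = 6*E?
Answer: -51945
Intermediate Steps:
x(p) = 0 (x(p) = 6*0 = 0)
(-23406 + n(x(-7))) - 28539 = (-23406 + 0) - 28539 = -23406 - 28539 = -51945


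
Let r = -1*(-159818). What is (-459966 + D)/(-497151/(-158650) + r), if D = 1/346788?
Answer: -665957127439225/231395414138226 ≈ -2.8780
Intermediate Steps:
D = 1/346788 ≈ 2.8836e-6
r = 159818
(-459966 + D)/(-497151/(-158650) + r) = (-459966 + 1/346788)/(-497151/(-158650) + 159818) = -159510689207/(346788*(-497151*(-1/158650) + 159818)) = -159510689207/(346788*(497151/158650 + 159818)) = -159510689207/(346788*25355622851/158650) = -159510689207/346788*158650/25355622851 = -665957127439225/231395414138226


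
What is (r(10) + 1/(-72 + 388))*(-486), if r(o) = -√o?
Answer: -243/158 + 486*√10 ≈ 1535.3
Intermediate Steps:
(r(10) + 1/(-72 + 388))*(-486) = (-√10 + 1/(-72 + 388))*(-486) = (-√10 + 1/316)*(-486) = (1/316 - √10)*(-486) = -243/158 + 486*√10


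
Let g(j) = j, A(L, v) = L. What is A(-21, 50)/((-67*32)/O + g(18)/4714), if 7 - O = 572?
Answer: -27965805/5058493 ≈ -5.5285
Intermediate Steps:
O = -565 (O = 7 - 1*572 = 7 - 572 = -565)
A(-21, 50)/((-67*32)/O + g(18)/4714) = -21/(-67*32/(-565) + 18/4714) = -21/(-2144*(-1/565) + 18*(1/4714)) = -21/(2144/565 + 9/2357) = -21/5058493/1331705 = -21*1331705/5058493 = -27965805/5058493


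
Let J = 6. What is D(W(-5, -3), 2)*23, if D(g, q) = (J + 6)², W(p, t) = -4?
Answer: 3312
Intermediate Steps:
D(g, q) = 144 (D(g, q) = (6 + 6)² = 12² = 144)
D(W(-5, -3), 2)*23 = 144*23 = 3312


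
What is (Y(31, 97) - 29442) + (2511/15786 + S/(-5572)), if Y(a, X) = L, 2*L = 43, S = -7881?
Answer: -143759820871/4886644 ≈ -29419.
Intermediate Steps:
L = 43/2 (L = (½)*43 = 43/2 ≈ 21.500)
Y(a, X) = 43/2
(Y(31, 97) - 29442) + (2511/15786 + S/(-5572)) = (43/2 - 29442) + (2511/15786 - 7881/(-5572)) = -58841/2 + (2511*(1/15786) - 7881*(-1/5572)) = -58841/2 + (279/1754 + 7881/5572) = -58841/2 + 7688931/4886644 = -143759820871/4886644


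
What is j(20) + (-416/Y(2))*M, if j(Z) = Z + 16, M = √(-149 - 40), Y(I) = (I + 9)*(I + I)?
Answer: 36 - 312*I*√21/11 ≈ 36.0 - 129.98*I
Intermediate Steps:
Y(I) = 2*I*(9 + I) (Y(I) = (9 + I)*(2*I) = 2*I*(9 + I))
M = 3*I*√21 (M = √(-189) = 3*I*√21 ≈ 13.748*I)
j(Z) = 16 + Z
j(20) + (-416/Y(2))*M = (16 + 20) + (-416*1/(4*(9 + 2)))*(3*I*√21) = 36 + (-416/(2*2*11))*(3*I*√21) = 36 + (-416/44)*(3*I*√21) = 36 + (-416*1/44)*(3*I*√21) = 36 - 312*I*√21/11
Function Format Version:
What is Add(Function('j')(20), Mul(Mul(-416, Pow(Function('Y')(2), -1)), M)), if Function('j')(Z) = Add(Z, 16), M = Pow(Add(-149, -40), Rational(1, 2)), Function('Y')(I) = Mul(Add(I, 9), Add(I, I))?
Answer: Add(36, Mul(Rational(-312, 11), I, Pow(21, Rational(1, 2)))) ≈ Add(36.000, Mul(-129.98, I))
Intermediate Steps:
Function('Y')(I) = Mul(2, I, Add(9, I)) (Function('Y')(I) = Mul(Add(9, I), Mul(2, I)) = Mul(2, I, Add(9, I)))
M = Mul(3, I, Pow(21, Rational(1, 2))) (M = Pow(-189, Rational(1, 2)) = Mul(3, I, Pow(21, Rational(1, 2))) ≈ Mul(13.748, I))
Function('j')(Z) = Add(16, Z)
Add(Function('j')(20), Mul(Mul(-416, Pow(Function('Y')(2), -1)), M)) = Add(Add(16, 20), Mul(Mul(-416, Pow(Mul(2, 2, Add(9, 2)), -1)), Mul(3, I, Pow(21, Rational(1, 2))))) = Add(36, Mul(Mul(-416, Pow(Mul(2, 2, 11), -1)), Mul(3, I, Pow(21, Rational(1, 2))))) = Add(36, Mul(Mul(-416, Pow(44, -1)), Mul(3, I, Pow(21, Rational(1, 2))))) = Add(36, Mul(Mul(-416, Rational(1, 44)), Mul(3, I, Pow(21, Rational(1, 2))))) = Add(36, Mul(Rational(-104, 11), Mul(3, I, Pow(21, Rational(1, 2))))) = Add(36, Mul(Rational(-312, 11), I, Pow(21, Rational(1, 2))))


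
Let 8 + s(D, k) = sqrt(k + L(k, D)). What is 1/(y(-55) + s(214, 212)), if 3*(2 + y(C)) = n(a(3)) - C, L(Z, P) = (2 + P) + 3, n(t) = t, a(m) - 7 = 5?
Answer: -111/2510 + 9*sqrt(431)/2510 ≈ 0.030217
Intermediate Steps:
a(m) = 12 (a(m) = 7 + 5 = 12)
L(Z, P) = 5 + P
s(D, k) = -8 + sqrt(5 + D + k) (s(D, k) = -8 + sqrt(k + (5 + D)) = -8 + sqrt(5 + D + k))
y(C) = 2 - C/3 (y(C) = -2 + (12 - C)/3 = -2 + (4 - C/3) = 2 - C/3)
1/(y(-55) + s(214, 212)) = 1/((2 - 1/3*(-55)) + (-8 + sqrt(5 + 214 + 212))) = 1/((2 + 55/3) + (-8 + sqrt(431))) = 1/(61/3 + (-8 + sqrt(431))) = 1/(37/3 + sqrt(431))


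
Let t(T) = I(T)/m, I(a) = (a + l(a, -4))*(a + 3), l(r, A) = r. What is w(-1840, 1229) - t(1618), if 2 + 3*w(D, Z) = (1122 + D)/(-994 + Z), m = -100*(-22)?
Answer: -61678843/25850 ≈ -2386.0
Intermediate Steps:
m = 2200
I(a) = 2*a*(3 + a) (I(a) = (a + a)*(a + 3) = (2*a)*(3 + a) = 2*a*(3 + a))
t(T) = T*(3 + T)/1100 (t(T) = (2*T*(3 + T))/2200 = (2*T*(3 + T))*(1/2200) = T*(3 + T)/1100)
w(D, Z) = -⅔ + (1122 + D)/(3*(-994 + Z)) (w(D, Z) = -⅔ + ((1122 + D)/(-994 + Z))/3 = -⅔ + (1122 + D)/(3*(-994 + Z)))
w(-1840, 1229) - t(1618) = (3110 - 1840 - 2*1229)/(3*(-994 + 1229)) - 1618*(3 + 1618)/1100 = (⅓)*(3110 - 1840 - 2458)/235 - 1618*1621/1100 = (⅓)*(1/235)*(-1188) - 1*1311389/550 = -396/235 - 1311389/550 = -61678843/25850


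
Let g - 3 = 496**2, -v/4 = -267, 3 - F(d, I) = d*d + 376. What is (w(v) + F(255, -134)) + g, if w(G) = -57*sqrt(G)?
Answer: 180621 - 114*sqrt(267) ≈ 1.7876e+5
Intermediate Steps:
F(d, I) = -373 - d**2 (F(d, I) = 3 - (d*d + 376) = 3 - (d**2 + 376) = 3 - (376 + d**2) = 3 + (-376 - d**2) = -373 - d**2)
v = 1068 (v = -4*(-267) = 1068)
g = 246019 (g = 3 + 496**2 = 3 + 246016 = 246019)
(w(v) + F(255, -134)) + g = (-114*sqrt(267) + (-373 - 1*255**2)) + 246019 = (-114*sqrt(267) + (-373 - 1*65025)) + 246019 = (-114*sqrt(267) + (-373 - 65025)) + 246019 = (-114*sqrt(267) - 65398) + 246019 = (-65398 - 114*sqrt(267)) + 246019 = 180621 - 114*sqrt(267)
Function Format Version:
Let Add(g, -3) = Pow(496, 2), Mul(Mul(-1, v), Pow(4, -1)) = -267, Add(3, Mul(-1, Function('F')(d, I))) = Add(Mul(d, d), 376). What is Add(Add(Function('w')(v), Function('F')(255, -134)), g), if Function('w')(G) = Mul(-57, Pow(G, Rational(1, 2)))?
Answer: Add(180621, Mul(-114, Pow(267, Rational(1, 2)))) ≈ 1.7876e+5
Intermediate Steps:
Function('F')(d, I) = Add(-373, Mul(-1, Pow(d, 2))) (Function('F')(d, I) = Add(3, Mul(-1, Add(Mul(d, d), 376))) = Add(3, Mul(-1, Add(Pow(d, 2), 376))) = Add(3, Mul(-1, Add(376, Pow(d, 2)))) = Add(3, Add(-376, Mul(-1, Pow(d, 2)))) = Add(-373, Mul(-1, Pow(d, 2))))
v = 1068 (v = Mul(-4, -267) = 1068)
g = 246019 (g = Add(3, Pow(496, 2)) = Add(3, 246016) = 246019)
Add(Add(Function('w')(v), Function('F')(255, -134)), g) = Add(Add(Mul(-57, Pow(1068, Rational(1, 2))), Add(-373, Mul(-1, Pow(255, 2)))), 246019) = Add(Add(Mul(-57, Mul(2, Pow(267, Rational(1, 2)))), Add(-373, Mul(-1, 65025))), 246019) = Add(Add(Mul(-114, Pow(267, Rational(1, 2))), Add(-373, -65025)), 246019) = Add(Add(Mul(-114, Pow(267, Rational(1, 2))), -65398), 246019) = Add(Add(-65398, Mul(-114, Pow(267, Rational(1, 2)))), 246019) = Add(180621, Mul(-114, Pow(267, Rational(1, 2))))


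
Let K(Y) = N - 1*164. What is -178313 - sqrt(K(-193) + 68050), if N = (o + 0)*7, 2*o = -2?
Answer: -178313 - sqrt(67879) ≈ -1.7857e+5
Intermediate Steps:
o = -1 (o = (1/2)*(-2) = -1)
N = -7 (N = (-1 + 0)*7 = -1*7 = -7)
K(Y) = -171 (K(Y) = -7 - 1*164 = -7 - 164 = -171)
-178313 - sqrt(K(-193) + 68050) = -178313 - sqrt(-171 + 68050) = -178313 - sqrt(67879)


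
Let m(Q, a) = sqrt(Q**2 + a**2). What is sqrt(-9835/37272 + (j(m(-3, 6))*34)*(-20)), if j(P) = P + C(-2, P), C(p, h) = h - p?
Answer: sqrt(-472420317090 - 1416986023680*sqrt(5))/18636 ≈ 102.39*I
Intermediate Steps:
j(P) = 2 + 2*P (j(P) = P + (P - 1*(-2)) = P + (P + 2) = P + (2 + P) = 2 + 2*P)
sqrt(-9835/37272 + (j(m(-3, 6))*34)*(-20)) = sqrt(-9835/37272 + ((2 + 2*sqrt((-3)**2 + 6**2))*34)*(-20)) = sqrt(-9835*1/37272 + ((2 + 2*sqrt(9 + 36))*34)*(-20)) = sqrt(-9835/37272 + ((2 + 2*sqrt(45))*34)*(-20)) = sqrt(-9835/37272 + ((2 + 2*(3*sqrt(5)))*34)*(-20)) = sqrt(-9835/37272 + ((2 + 6*sqrt(5))*34)*(-20)) = sqrt(-9835/37272 + (68 + 204*sqrt(5))*(-20)) = sqrt(-9835/37272 + (-1360 - 4080*sqrt(5))) = sqrt(-50699755/37272 - 4080*sqrt(5))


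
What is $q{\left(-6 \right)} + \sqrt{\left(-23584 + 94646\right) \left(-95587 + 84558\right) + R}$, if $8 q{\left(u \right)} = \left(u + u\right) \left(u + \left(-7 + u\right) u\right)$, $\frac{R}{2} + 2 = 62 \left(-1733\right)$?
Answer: $-108 + i \sqrt{783957694} \approx -108.0 + 27999.0 i$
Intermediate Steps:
$R = -214896$ ($R = -4 + 2 \cdot 62 \left(-1733\right) = -4 + 2 \left(-107446\right) = -4 - 214892 = -214896$)
$q{\left(u \right)} = \frac{u \left(u + u \left(-7 + u\right)\right)}{4}$ ($q{\left(u \right)} = \frac{\left(u + u\right) \left(u + \left(-7 + u\right) u\right)}{8} = \frac{2 u \left(u + u \left(-7 + u\right)\right)}{8} = \frac{u \left(u + u \left(-7 + u\right)\right)}{4}$)
$q{\left(-6 \right)} + \sqrt{\left(-23584 + 94646\right) \left(-95587 + 84558\right) + R} = \frac{\left(-6\right)^{2} \left(-6 - 6\right)}{4} + \sqrt{\left(-23584 + 94646\right) \left(-95587 + 84558\right) - 214896} = \frac{1}{4} \cdot 36 \left(-12\right) + \sqrt{71062 \left(-11029\right) - 214896} = -108 + \sqrt{-783742798 - 214896} = -108 + \sqrt{-783957694} = -108 + i \sqrt{783957694}$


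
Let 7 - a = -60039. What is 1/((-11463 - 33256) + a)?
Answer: 1/15327 ≈ 6.5244e-5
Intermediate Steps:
a = 60046 (a = 7 - 1*(-60039) = 7 + 60039 = 60046)
1/((-11463 - 33256) + a) = 1/((-11463 - 33256) + 60046) = 1/(-44719 + 60046) = 1/15327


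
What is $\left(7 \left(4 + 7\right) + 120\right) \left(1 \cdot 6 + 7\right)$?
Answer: $2561$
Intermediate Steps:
$\left(7 \left(4 + 7\right) + 120\right) \left(1 \cdot 6 + 7\right) = \left(7 \cdot 11 + 120\right) \left(6 + 7\right) = \left(77 + 120\right) 13 = 197 \cdot 13 = 2561$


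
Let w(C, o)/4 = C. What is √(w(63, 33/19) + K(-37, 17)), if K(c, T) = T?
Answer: √269 ≈ 16.401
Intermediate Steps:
w(C, o) = 4*C
√(w(63, 33/19) + K(-37, 17)) = √(4*63 + 17) = √(252 + 17) = √269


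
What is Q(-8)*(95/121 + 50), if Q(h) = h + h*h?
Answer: 344120/121 ≈ 2844.0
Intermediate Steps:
Q(h) = h + h²
Q(-8)*(95/121 + 50) = (-8*(1 - 8))*(95/121 + 50) = (-8*(-7))*(95*(1/121) + 50) = 56*(95/121 + 50) = 56*(6145/121) = 344120/121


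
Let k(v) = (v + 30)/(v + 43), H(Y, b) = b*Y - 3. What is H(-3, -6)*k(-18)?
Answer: 36/5 ≈ 7.2000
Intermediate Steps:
H(Y, b) = -3 + Y*b (H(Y, b) = Y*b - 3 = -3 + Y*b)
k(v) = (30 + v)/(43 + v)
H(-3, -6)*k(-18) = (-3 - 3*(-6))*((30 - 18)/(43 - 18)) = (-3 + 18)*(12/25) = 15*((1/25)*12) = 15*(12/25) = 36/5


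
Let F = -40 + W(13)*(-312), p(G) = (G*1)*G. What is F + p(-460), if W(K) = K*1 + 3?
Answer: 206568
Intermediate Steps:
p(G) = G**2 (p(G) = G*G = G**2)
W(K) = 3 + K (W(K) = K + 3 = 3 + K)
F = -5032 (F = -40 + (3 + 13)*(-312) = -40 + 16*(-312) = -40 - 4992 = -5032)
F + p(-460) = -5032 + (-460)**2 = -5032 + 211600 = 206568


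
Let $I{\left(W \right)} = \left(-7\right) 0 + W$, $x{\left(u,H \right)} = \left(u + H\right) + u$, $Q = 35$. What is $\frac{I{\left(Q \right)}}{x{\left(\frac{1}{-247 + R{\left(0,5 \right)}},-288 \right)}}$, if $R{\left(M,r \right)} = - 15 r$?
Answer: $- \frac{5635}{46369} \approx -0.12153$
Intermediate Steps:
$x{\left(u,H \right)} = H + 2 u$ ($x{\left(u,H \right)} = \left(H + u\right) + u = H + 2 u$)
$I{\left(W \right)} = W$ ($I{\left(W \right)} = 0 + W = W$)
$\frac{I{\left(Q \right)}}{x{\left(\frac{1}{-247 + R{\left(0,5 \right)}},-288 \right)}} = \frac{35}{-288 + \frac{2}{-247 - 75}} = \frac{35}{-288 + \frac{2}{-322}} = \frac{35}{-288 + 2 \left(- \frac{1}{322}\right)} = \frac{35}{-288 - \frac{1}{161}} = \frac{35}{- \frac{46369}{161}} = 35 \left(- \frac{161}{46369}\right) = - \frac{5635}{46369}$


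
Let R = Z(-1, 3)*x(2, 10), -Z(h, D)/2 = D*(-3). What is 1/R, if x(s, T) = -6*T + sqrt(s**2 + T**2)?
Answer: -5/5244 - sqrt(26)/31464 ≈ -0.0011155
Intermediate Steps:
Z(h, D) = 6*D (Z(h, D) = -2*D*(-3) = -(-6)*D = 6*D)
x(s, T) = sqrt(T**2 + s**2) - 6*T (x(s, T) = -6*T + sqrt(T**2 + s**2) = sqrt(T**2 + s**2) - 6*T)
R = -1080 + 36*sqrt(26) (R = (6*3)*(sqrt(10**2 + 2**2) - 6*10) = 18*(sqrt(100 + 4) - 60) = 18*(sqrt(104) - 60) = 18*(2*sqrt(26) - 60) = 18*(-60 + 2*sqrt(26)) = -1080 + 36*sqrt(26) ≈ -896.44)
1/R = 1/(-1080 + 36*sqrt(26))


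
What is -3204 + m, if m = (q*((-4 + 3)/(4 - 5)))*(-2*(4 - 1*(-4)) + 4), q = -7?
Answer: -3120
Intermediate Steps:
m = 84 (m = (-7*(-4 + 3)/(4 - 5))*(-2*(4 - 1*(-4)) + 4) = (-(-7)/(-1))*(-2*(4 + 4) + 4) = (-(-7)*(-1))*(-2*8 + 4) = (-7*1)*(-16 + 4) = -7*(-12) = 84)
-3204 + m = -3204 + 84 = -3120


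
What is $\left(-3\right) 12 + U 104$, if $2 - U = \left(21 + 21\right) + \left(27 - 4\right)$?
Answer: $-6588$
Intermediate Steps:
$U = -63$ ($U = 2 - \left(\left(21 + 21\right) + \left(27 - 4\right)\right) = 2 - \left(42 + \left(27 - 4\right)\right) = 2 - \left(42 + 23\right) = 2 - 65 = -63$)
$\left(-3\right) 12 + U 104 = \left(-3\right) 12 - 6552 = -36 - 6552 = -6588$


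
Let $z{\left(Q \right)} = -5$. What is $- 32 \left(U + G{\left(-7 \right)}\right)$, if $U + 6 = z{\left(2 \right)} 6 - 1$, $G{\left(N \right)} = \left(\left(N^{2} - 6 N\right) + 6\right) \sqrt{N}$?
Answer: $1184 - 3104 i \sqrt{7} \approx 1184.0 - 8212.4 i$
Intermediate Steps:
$G{\left(N \right)} = \sqrt{N} \left(6 + N^{2} - 6 N\right)$ ($G{\left(N \right)} = \left(6 + N^{2} - 6 N\right) \sqrt{N} = \sqrt{N} \left(6 + N^{2} - 6 N\right)$)
$U = -37$ ($U = -6 - 31 = -37$)
$- 32 \left(U + G{\left(-7 \right)}\right) = - 32 \left(-37 + \sqrt{-7} \left(6 + \left(-7\right)^{2} - -42\right)\right) = - 32 \left(-37 + i \sqrt{7} \left(6 + 49 + 42\right)\right) = - 32 \left(-37 + i \sqrt{7} \cdot 97\right) = - 32 \left(-37 + 97 i \sqrt{7}\right) = 1184 - 3104 i \sqrt{7}$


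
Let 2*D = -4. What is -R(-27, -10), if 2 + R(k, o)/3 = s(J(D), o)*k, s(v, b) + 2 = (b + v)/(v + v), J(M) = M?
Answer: 87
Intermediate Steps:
D = -2 (D = (½)*(-4) = -2)
s(v, b) = -2 + (b + v)/(2*v) (s(v, b) = -2 + (b + v)/(v + v) = -2 + (b + v)/((2*v)) = -2 + (b + v)*(1/(2*v)) = -2 + (b + v)/(2*v))
R(k, o) = -6 + 3*k*(-3/2 - o/4) (R(k, o) = -6 + 3*(((½)*(o - 3*(-2))/(-2))*k) = -6 + 3*(((½)*(-½)*(o + 6))*k) = -6 + 3*(((½)*(-½)*(6 + o))*k) = -6 + 3*((-3/2 - o/4)*k) = -6 + 3*(k*(-3/2 - o/4)) = -6 + 3*k*(-3/2 - o/4))
-R(-27, -10) = -(-6 - ¾*(-27)*(6 - 10)) = -(-6 - ¾*(-27)*(-4)) = -(-6 - 81) = -1*(-87) = 87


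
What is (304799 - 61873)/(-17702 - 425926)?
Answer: -121463/221814 ≈ -0.54759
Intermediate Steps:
(304799 - 61873)/(-17702 - 425926) = 242926/(-443628) = 242926*(-1/443628) = -121463/221814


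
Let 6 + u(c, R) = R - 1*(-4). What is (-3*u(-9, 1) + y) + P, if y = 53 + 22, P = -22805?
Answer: -22727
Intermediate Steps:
y = 75
u(c, R) = -2 + R (u(c, R) = -6 + (R - 1*(-4)) = -6 + (R + 4) = -6 + (4 + R) = -2 + R)
(-3*u(-9, 1) + y) + P = (-3*(-2 + 1) + 75) - 22805 = (-3*(-1) + 75) - 22805 = (3 + 75) - 22805 = 78 - 22805 = -22727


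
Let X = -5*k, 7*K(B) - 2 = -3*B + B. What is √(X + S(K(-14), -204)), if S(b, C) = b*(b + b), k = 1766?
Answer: I*√430870/7 ≈ 93.772*I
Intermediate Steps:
K(B) = 2/7 - 2*B/7 (K(B) = 2/7 + (-3*B + B)/7 = 2/7 + (-2*B)/7 = 2/7 - 2*B/7)
X = -8830 (X = -5*1766 = -8830)
S(b, C) = 2*b² (S(b, C) = b*(2*b) = 2*b²)
√(X + S(K(-14), -204)) = √(-8830 + 2*(2/7 - 2/7*(-14))²) = √(-8830 + 2*(2/7 + 4)²) = √(-8830 + 2*(30/7)²) = √(-8830 + 2*(900/49)) = √(-8830 + 1800/49) = √(-430870/49) = I*√430870/7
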